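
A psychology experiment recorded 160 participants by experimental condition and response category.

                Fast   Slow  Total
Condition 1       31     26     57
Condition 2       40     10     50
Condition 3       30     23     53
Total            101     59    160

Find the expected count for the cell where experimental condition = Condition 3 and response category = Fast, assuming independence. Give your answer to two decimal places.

33.46

Row total (Condition 3) = 53; column total (Fast) = 101; grand total N = 160.
Expected count = (row total × column total) / N = 53 × 101 / 160 = 33.46.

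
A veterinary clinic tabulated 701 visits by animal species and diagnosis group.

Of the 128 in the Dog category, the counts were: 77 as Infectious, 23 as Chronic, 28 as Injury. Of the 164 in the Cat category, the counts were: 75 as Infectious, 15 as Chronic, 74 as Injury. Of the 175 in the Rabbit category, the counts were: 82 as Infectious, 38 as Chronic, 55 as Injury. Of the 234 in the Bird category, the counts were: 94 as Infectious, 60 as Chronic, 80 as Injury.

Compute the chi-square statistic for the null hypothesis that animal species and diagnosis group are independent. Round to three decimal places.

Row totals: 128, 164, 175, 234. Column totals: 328, 136, 237. Grand total N = 701.
Expected counts (row total × column total / N):
  Dog, Infectious: 128×328/701 = 59.8916
  Dog, Chronic: 128×136/701 = 24.8331
  Dog, Injury: 128×237/701 = 43.2753
  Cat, Infectious: 164×328/701 = 76.7361
  Cat, Chronic: 164×136/701 = 31.8174
  Cat, Injury: 164×237/701 = 55.4465
  Rabbit, Infectious: 175×328/701 = 81.8830
  Rabbit, Chronic: 175×136/701 = 33.9515
  Rabbit, Injury: 175×237/701 = 59.1655
  Bird, Infectious: 234×328/701 = 109.4893
  Bird, Chronic: 234×136/701 = 45.3980
  Bird, Injury: 234×237/701 = 79.1127
Contributions (O − E)²/E:
  (77 − 59.8916)²/59.8916 = 4.8871
  (23 − 24.8331)²/24.8331 = 0.1353
  (28 − 43.2753)²/43.2753 = 5.3919
  (75 − 76.7361)²/76.7361 = 0.0393
  (15 − 31.8174)²/31.8174 = 8.8890
  (74 − 55.4465)²/55.4465 = 6.2084
  (82 − 81.8830)²/81.8830 = 0.0002
  (38 − 33.9515)²/33.9515 = 0.4828
  (55 − 59.1655)²/59.1655 = 0.2933
  (94 − 109.4893)²/109.4893 = 2.1912
  (60 − 45.3980)²/45.3980 = 4.6966
  (80 − 79.1127)²/79.1127 = 0.0100
χ² = 4.8871 + 0.1353 + 5.3919 + 0.0393 + 8.8890 + 6.2084 + 0.0002 + 0.4828 + 0.2933 + 2.1912 + 4.6966 + 0.0100 = 33.225

33.225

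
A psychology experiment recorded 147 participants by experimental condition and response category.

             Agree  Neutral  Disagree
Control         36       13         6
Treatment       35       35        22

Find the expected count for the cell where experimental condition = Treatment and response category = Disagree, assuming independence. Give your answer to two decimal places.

17.52

Row total (Treatment) = 92; column total (Disagree) = 28; grand total N = 147.
Expected count = (row total × column total) / N = 92 × 28 / 147 = 17.52.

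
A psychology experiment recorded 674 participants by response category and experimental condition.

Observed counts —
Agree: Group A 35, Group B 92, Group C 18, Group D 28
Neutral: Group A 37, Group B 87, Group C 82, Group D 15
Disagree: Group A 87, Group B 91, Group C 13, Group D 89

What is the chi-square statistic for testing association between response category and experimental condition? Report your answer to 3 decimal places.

147.349

Row totals: 173, 221, 280. Column totals: 159, 270, 113, 132. Grand total N = 674.
Expected counts (row total × column total / N):
  Agree, Group A: 173×159/674 = 40.81157
  Agree, Group B: 173×270/674 = 69.30267
  Agree, Group C: 173×113/674 = 29.00445
  Agree, Group D: 173×132/674 = 33.88131
  Neutral, Group A: 221×159/674 = 52.13501
  Neutral, Group B: 221×270/674 = 88.53116
  Neutral, Group C: 221×113/674 = 37.05193
  Neutral, Group D: 221×132/674 = 43.28190
  Disagree, Group A: 280×159/674 = 66.05341
  Disagree, Group B: 280×270/674 = 112.16617
  Disagree, Group C: 280×113/674 = 46.94362
  Disagree, Group D: 280×132/674 = 54.83680
Contributions (O − E)²/E:
  (35 − 40.81157)²/40.81157 = 0.8276
  (92 − 69.30267)²/69.30267 = 7.4336
  (18 − 29.00445)²/29.00445 = 4.1751
  (28 − 33.88131)²/33.88131 = 1.0209
  (37 − 52.13501)²/52.13501 = 4.3938
  (87 − 88.53116)²/88.53116 = 0.0265
  (82 − 37.05193)²/37.05193 = 54.5270
  (15 − 43.28190)²/43.28190 = 18.4804
  (87 − 66.05341)²/66.05341 = 6.6425
  (91 − 112.16617)²/112.16617 = 3.9941
  (13 − 46.94362)²/46.94362 = 24.5437
  (89 − 54.83680)²/54.83680 = 21.2836
χ² = 0.8276 + 7.4336 + 4.1751 + 1.0209 + 4.3938 + 0.0265 + 54.5270 + 18.4804 + 6.6425 + 3.9941 + 24.5437 + 21.2836 = 147.349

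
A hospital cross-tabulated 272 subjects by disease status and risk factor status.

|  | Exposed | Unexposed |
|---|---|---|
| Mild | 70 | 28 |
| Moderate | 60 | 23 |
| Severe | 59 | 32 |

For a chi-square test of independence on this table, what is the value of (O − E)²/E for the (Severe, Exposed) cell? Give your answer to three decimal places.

0.283

Row total (Severe) = 91; column total (Exposed) = 189; N = 272.
Expected count E = 91 × 189 / 272 = 63.2316.
Contribution = (O − E)²/E = (59 − 63.2316)² / 63.2316 = 0.283.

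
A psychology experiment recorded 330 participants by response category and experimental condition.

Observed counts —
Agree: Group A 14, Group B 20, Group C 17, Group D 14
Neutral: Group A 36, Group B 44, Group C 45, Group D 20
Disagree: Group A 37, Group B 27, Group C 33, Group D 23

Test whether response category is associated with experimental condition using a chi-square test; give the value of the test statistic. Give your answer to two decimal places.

Row totals: 65, 145, 120. Column totals: 87, 91, 95, 57. Grand total N = 330.
Expected counts (row total × column total / N):
  Agree, Group A: 65×87/330 = 17.136
  Agree, Group B: 65×91/330 = 17.924
  Agree, Group C: 65×95/330 = 18.712
  Agree, Group D: 65×57/330 = 11.227
  Neutral, Group A: 145×87/330 = 38.227
  Neutral, Group B: 145×91/330 = 39.985
  Neutral, Group C: 145×95/330 = 41.742
  Neutral, Group D: 145×57/330 = 25.045
  Disagree, Group A: 120×87/330 = 31.636
  Disagree, Group B: 120×91/330 = 33.091
  Disagree, Group C: 120×95/330 = 34.545
  Disagree, Group D: 120×57/330 = 20.727
Contributions (O − E)²/E:
  (14 − 17.136)²/17.136 = 0.5739
  (20 − 17.924)²/17.924 = 0.2404
  (17 − 18.712)²/18.712 = 0.1566
  (14 − 11.227)²/11.227 = 0.6849
  (36 − 38.227)²/38.227 = 0.1297
  (44 − 39.985)²/39.985 = 0.4032
  (45 − 41.742)²/41.742 = 0.2543
  (20 − 25.045)²/25.045 = 1.0163
  (37 − 31.636)²/31.636 = 0.9095
  (27 − 33.091)²/33.091 = 1.1212
  (33 − 34.545)²/34.545 = 0.0691
  (23 − 20.727)²/20.727 = 0.2493
χ² = 0.5739 + 0.2404 + 0.1566 + 0.6849 + 0.1297 + 0.4032 + 0.2543 + 1.0163 + 0.9095 + 1.1212 + 0.0691 + 0.2493 = 5.81

5.81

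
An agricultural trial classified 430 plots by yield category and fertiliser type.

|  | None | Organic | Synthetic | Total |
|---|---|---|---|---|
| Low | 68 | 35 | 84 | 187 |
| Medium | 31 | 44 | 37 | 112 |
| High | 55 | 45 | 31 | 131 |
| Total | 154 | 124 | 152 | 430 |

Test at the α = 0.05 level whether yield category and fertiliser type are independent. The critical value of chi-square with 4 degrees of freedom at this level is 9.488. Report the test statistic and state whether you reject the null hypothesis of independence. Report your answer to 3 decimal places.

Grand total N = 430.
Expected counts (row total × column total / N):
  Low, None: 187×154/430 = 66.9721
  Low, Organic: 187×124/430 = 53.9256
  Low, Synthetic: 187×152/430 = 66.1023
  Medium, None: 112×154/430 = 40.1116
  Medium, Organic: 112×124/430 = 32.2977
  Medium, Synthetic: 112×152/430 = 39.5907
  High, None: 131×154/430 = 46.9163
  High, Organic: 131×124/430 = 37.7767
  High, Synthetic: 131×152/430 = 46.3070
Contributions (O − E)²/E:
  (68 − 66.9721)²/66.9721 = 0.0158
  (35 − 53.9256)²/53.9256 = 6.6421
  (84 − 66.1023)²/66.1023 = 4.8459
  (31 − 40.1116)²/40.1116 = 2.0698
  (44 − 32.2977)²/32.2977 = 4.2400
  (37 − 39.5907)²/39.5907 = 0.1695
  (55 − 46.9163)²/46.9163 = 1.3928
  (45 − 37.7767)²/37.7767 = 1.3812
  (31 − 46.3070)²/46.3070 = 5.0598
χ² = 0.0158 + 6.6421 + 4.8459 + 2.0698 + 4.2400 + 0.1695 + 1.3928 + 1.3812 + 5.0598 = 25.817
df = (3−1)(3−1) = 4. Since 25.817 > 9.488, reject the null hypothesis of independence at α = 0.05.

25.817; reject H₀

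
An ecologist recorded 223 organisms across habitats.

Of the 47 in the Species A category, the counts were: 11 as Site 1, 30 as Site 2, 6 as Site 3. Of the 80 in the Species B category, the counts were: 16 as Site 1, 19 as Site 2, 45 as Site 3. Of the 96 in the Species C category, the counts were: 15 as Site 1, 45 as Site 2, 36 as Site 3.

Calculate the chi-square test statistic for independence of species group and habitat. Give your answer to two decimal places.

27.73

Row totals: 47, 80, 96. Column totals: 42, 94, 87. Grand total N = 223.
Expected counts (row total × column total / N):
  Species A, Site 1: 47×42/223 = 8.8520
  Species A, Site 2: 47×94/223 = 19.8117
  Species A, Site 3: 47×87/223 = 18.3363
  Species B, Site 1: 80×42/223 = 15.0673
  Species B, Site 2: 80×94/223 = 33.7220
  Species B, Site 3: 80×87/223 = 31.2108
  Species C, Site 1: 96×42/223 = 18.0807
  Species C, Site 2: 96×94/223 = 40.4664
  Species C, Site 3: 96×87/223 = 37.4529
Contributions (O − E)²/E:
  (11 − 8.8520)²/8.8520 = 0.5212
  (30 − 19.8117)²/19.8117 = 5.2394
  (6 − 18.3363)²/18.3363 = 8.2996
  (16 − 15.0673)²/15.0673 = 0.0577
  (19 − 33.7220)²/33.7220 = 6.4272
  (45 − 31.2108)²/31.2108 = 6.0922
  (15 − 18.0807)²/18.0807 = 0.5249
  (45 − 40.4664)²/40.4664 = 0.5079
  (36 − 37.4529)²/37.4529 = 0.0564
χ² = 0.5212 + 5.2394 + 8.2996 + 0.0577 + 6.4272 + 6.0922 + 0.5249 + 0.5079 + 0.0564 = 27.73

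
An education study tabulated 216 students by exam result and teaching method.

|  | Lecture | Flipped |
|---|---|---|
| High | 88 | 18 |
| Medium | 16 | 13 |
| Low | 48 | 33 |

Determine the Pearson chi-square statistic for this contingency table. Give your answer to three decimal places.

Row totals: 106, 29, 81. Column totals: 152, 64. Grand total N = 216.
Expected counts (row total × column total / N):
  High, Lecture: 106×152/216 = 74.5926
  High, Flipped: 106×64/216 = 31.4074
  Medium, Lecture: 29×152/216 = 20.4074
  Medium, Flipped: 29×64/216 = 8.5926
  Low, Lecture: 81×152/216 = 57.0000
  Low, Flipped: 81×64/216 = 24.0000
Contributions (O − E)²/E:
  (88 − 74.5926)²/74.5926 = 2.4099
  (18 − 31.4074)²/31.4074 = 5.7234
  (16 − 20.4074)²/20.4074 = 0.9519
  (13 − 8.5926)²/8.5926 = 2.2607
  (48 − 57.0000)²/57.0000 = 1.4211
  (33 − 24.0000)²/24.0000 = 3.3750
χ² = 2.4099 + 5.7234 + 0.9519 + 2.2607 + 1.4211 + 3.3750 = 16.142

16.142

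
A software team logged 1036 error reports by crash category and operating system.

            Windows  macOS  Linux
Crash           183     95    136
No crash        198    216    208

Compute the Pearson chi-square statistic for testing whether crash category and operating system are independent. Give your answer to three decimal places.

Row totals: 414, 622. Column totals: 381, 311, 344. Grand total N = 1036.
Expected counts (row total × column total / N):
  Crash, Windows: 414×381/1036 = 152.2529
  Crash, macOS: 414×311/1036 = 124.2799
  Crash, Linux: 414×344/1036 = 137.4672
  No crash, Windows: 622×381/1036 = 228.7471
  No crash, macOS: 622×311/1036 = 186.7201
  No crash, Linux: 622×344/1036 = 206.5328
Contributions (O − E)²/E:
  (183 − 152.2529)²/152.2529 = 6.2093
  (95 − 124.2799)²/124.2799 = 6.8982
  (136 − 137.4672)²/137.4672 = 0.0157
  (198 − 228.7471)²/228.7471 = 4.1329
  (216 − 186.7201)²/186.7201 = 4.5914
  (208 − 206.5328)²/206.5328 = 0.0104
χ² = 6.2093 + 6.8982 + 0.0157 + 4.1329 + 4.5914 + 0.0104 = 21.858

21.858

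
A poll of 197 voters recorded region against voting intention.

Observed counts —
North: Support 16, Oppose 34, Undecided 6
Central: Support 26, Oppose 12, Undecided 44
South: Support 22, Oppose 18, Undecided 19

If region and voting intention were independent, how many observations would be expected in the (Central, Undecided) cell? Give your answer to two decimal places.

Row total (Central) = 82; column total (Undecided) = 69; grand total N = 197.
Expected count = (row total × column total) / N = 82 × 69 / 197 = 28.72.

28.72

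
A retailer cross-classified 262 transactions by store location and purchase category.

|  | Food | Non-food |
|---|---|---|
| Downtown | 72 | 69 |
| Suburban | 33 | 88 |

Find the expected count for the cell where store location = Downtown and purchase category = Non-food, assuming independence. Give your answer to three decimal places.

Row total (Downtown) = 141; column total (Non-food) = 157; grand total N = 262.
Expected count = (row total × column total) / N = 141 × 157 / 262 = 84.492.

84.492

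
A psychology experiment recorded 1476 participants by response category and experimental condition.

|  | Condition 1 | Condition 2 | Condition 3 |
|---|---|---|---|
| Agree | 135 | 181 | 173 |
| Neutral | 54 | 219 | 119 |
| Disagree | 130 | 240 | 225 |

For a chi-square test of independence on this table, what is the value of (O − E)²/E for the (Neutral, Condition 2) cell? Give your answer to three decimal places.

Row total (Neutral) = 392; column total (Condition 2) = 640; N = 1476.
Expected count E = 392 × 640 / 1476 = 169.9729.
Contribution = (O − E)²/E = (219 − 169.9729)² / 169.9729 = 14.141.

14.141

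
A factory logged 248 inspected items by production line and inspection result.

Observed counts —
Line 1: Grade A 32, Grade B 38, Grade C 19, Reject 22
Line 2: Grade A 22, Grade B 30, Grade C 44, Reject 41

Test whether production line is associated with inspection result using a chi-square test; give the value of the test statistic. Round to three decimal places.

Row totals: 111, 137. Column totals: 54, 68, 63, 63. Grand total N = 248.
Expected counts (row total × column total / N):
  Line 1, Grade A: 111×54/248 = 24.1694
  Line 1, Grade B: 111×68/248 = 30.4355
  Line 1, Grade C: 111×63/248 = 28.1976
  Line 1, Reject: 111×63/248 = 28.1976
  Line 2, Grade A: 137×54/248 = 29.8306
  Line 2, Grade B: 137×68/248 = 37.5645
  Line 2, Grade C: 137×63/248 = 34.8024
  Line 2, Reject: 137×63/248 = 34.8024
Contributions (O − E)²/E:
  (32 − 24.1694)²/24.1694 = 2.5370
  (38 − 30.4355)²/30.4355 = 1.8801
  (19 − 28.1976)²/28.1976 = 3.0001
  (22 − 28.1976)²/28.1976 = 1.3622
  (22 − 29.8306)²/29.8306 = 2.0556
  (30 − 37.5645)²/37.5645 = 1.5233
  (44 − 34.8024)²/34.8024 = 2.4307
  (41 − 34.8024)²/34.8024 = 1.1037
χ² = 2.5370 + 1.8801 + 3.0001 + 1.3622 + 2.0556 + 1.5233 + 2.4307 + 1.1037 = 15.893

15.893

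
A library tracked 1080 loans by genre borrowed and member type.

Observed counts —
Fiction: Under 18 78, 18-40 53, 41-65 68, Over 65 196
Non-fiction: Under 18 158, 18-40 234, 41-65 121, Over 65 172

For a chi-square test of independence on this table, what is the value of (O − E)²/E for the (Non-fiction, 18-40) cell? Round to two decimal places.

14.84

Row total (Non-fiction) = 685; column total (18-40) = 287; N = 1080.
Expected count E = 685 × 287 / 1080 = 182.032.
Contribution = (O − E)²/E = (234 − 182.032)² / 182.032 = 14.84.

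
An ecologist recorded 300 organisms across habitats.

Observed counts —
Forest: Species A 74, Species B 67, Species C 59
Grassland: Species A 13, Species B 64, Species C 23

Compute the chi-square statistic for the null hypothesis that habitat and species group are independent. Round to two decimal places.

28.47

Row totals: 200, 100. Column totals: 87, 131, 82. Grand total N = 300.
Expected counts (row total × column total / N):
  Forest, Species A: 200×87/300 = 58.000
  Forest, Species B: 200×131/300 = 87.333
  Forest, Species C: 200×82/300 = 54.667
  Grassland, Species A: 100×87/300 = 29.000
  Grassland, Species B: 100×131/300 = 43.667
  Grassland, Species C: 100×82/300 = 27.333
Contributions (O − E)²/E:
  (74 − 58.000)²/58.000 = 4.4138
  (67 − 87.333)²/87.333 = 4.7340
  (59 − 54.667)²/54.667 = 0.3434
  (13 − 29.000)²/29.000 = 8.8276
  (64 − 43.667)²/43.667 = 9.4678
  (23 − 27.333)²/27.333 = 0.6869
χ² = 4.4138 + 4.7340 + 0.3434 + 8.8276 + 9.4678 + 0.6869 = 28.47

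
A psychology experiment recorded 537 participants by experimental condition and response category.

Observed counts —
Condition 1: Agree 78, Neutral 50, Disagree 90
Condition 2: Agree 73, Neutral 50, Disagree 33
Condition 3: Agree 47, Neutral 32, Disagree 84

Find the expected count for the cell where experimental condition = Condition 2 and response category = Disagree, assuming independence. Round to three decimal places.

60.134

Row total (Condition 2) = 156; column total (Disagree) = 207; grand total N = 537.
Expected count = (row total × column total) / N = 156 × 207 / 537 = 60.134.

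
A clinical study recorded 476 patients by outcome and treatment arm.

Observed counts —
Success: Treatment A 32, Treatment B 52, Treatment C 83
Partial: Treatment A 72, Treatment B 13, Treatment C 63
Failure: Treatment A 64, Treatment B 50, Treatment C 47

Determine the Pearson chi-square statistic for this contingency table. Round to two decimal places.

50.44

Row totals: 167, 148, 161. Column totals: 168, 115, 193. Grand total N = 476.
Expected counts (row total × column total / N):
  Success, Treatment A: 167×168/476 = 58.941
  Success, Treatment B: 167×115/476 = 40.347
  Success, Treatment C: 167×193/476 = 67.712
  Partial, Treatment A: 148×168/476 = 52.235
  Partial, Treatment B: 148×115/476 = 35.756
  Partial, Treatment C: 148×193/476 = 60.008
  Failure, Treatment A: 161×168/476 = 56.824
  Failure, Treatment B: 161×115/476 = 38.897
  Failure, Treatment C: 161×193/476 = 65.279
Contributions (O − E)²/E:
  (32 − 58.941)²/58.941 = 12.3143
  (52 − 40.347)²/40.347 = 3.3656
  (83 − 67.712)²/67.712 = 3.4517
  (72 − 52.235)²/52.235 = 7.4788
  (13 − 35.756)²/35.756 = 14.4825
  (63 − 60.008)²/60.008 = 0.1492
  (64 − 56.824)²/56.824 = 0.9062
  (50 − 38.897)²/38.897 = 3.1693
  (47 − 65.279)²/65.279 = 5.1184
χ² = 12.3143 + 3.3656 + 3.4517 + 7.4788 + 14.4825 + 0.1492 + 0.9062 + 3.1693 + 5.1184 = 50.44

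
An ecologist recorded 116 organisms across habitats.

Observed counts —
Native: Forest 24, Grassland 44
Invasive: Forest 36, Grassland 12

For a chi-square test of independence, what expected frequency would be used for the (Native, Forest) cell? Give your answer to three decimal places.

Row total (Native) = 68; column total (Forest) = 60; grand total N = 116.
Expected count = (row total × column total) / N = 68 × 60 / 116 = 35.172.

35.172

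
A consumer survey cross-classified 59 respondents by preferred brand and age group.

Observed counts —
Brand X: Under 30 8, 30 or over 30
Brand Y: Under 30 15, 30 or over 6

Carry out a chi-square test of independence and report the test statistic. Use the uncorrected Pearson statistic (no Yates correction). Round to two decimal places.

Row totals: 38, 21. Column totals: 23, 36. Grand total N = 59.
Expected counts (row total × column total / N):
  Brand X, Under 30: 38×23/59 = 14.814
  Brand X, 30 or over: 38×36/59 = 23.186
  Brand Y, Under 30: 21×23/59 = 8.186
  Brand Y, 30 or over: 21×36/59 = 12.814
Contributions (O − E)²/E:
  (8 − 14.814)²/14.814 = 3.1342
  (30 − 23.186)²/23.186 = 2.0025
  (15 − 8.186)²/8.186 = 5.6720
  (6 − 12.814)²/12.814 = 3.6234
χ² = 3.1342 + 2.0025 + 5.6720 + 3.6234 = 14.43

14.43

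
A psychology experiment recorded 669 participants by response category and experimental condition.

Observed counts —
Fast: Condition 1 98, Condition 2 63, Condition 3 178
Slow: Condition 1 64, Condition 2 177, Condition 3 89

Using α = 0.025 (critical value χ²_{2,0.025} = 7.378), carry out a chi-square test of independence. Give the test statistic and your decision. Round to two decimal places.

90.85; reject H₀

Row totals: 339, 330. Column totals: 162, 240, 267. Grand total N = 669.
Expected counts (row total × column total / N):
  Fast, Condition 1: 339×162/669 = 82.090
  Fast, Condition 2: 339×240/669 = 121.614
  Fast, Condition 3: 339×267/669 = 135.296
  Slow, Condition 1: 330×162/669 = 79.910
  Slow, Condition 2: 330×240/669 = 118.386
  Slow, Condition 3: 330×267/669 = 131.704
Contributions (O − E)²/E:
  (98 − 82.090)²/82.090 = 3.0835
  (63 − 121.614)²/121.614 = 28.2500
  (178 − 135.296)²/135.296 = 13.4788
  (64 − 79.910)²/79.910 = 3.1677
  (177 − 118.386)²/118.386 = 29.0203
  (89 − 131.704)²/131.704 = 13.8464
χ² = 3.0835 + 28.2500 + 13.4788 + 3.1677 + 29.0203 + 13.8464 = 90.85
df = (2−1)(3−1) = 2. Since 90.85 > 7.378, reject the null hypothesis of independence at α = 0.025.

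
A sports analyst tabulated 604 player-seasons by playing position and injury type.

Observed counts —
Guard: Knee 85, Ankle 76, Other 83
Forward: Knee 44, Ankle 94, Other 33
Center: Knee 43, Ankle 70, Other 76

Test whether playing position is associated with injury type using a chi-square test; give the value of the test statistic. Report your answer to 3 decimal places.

33.949

Row totals: 244, 171, 189. Column totals: 172, 240, 192. Grand total N = 604.
Expected counts (row total × column total / N):
  Guard, Knee: 244×172/604 = 69.48344
  Guard, Ankle: 244×240/604 = 96.95364
  Guard, Other: 244×192/604 = 77.56291
  Forward, Knee: 171×172/604 = 48.69536
  Forward, Ankle: 171×240/604 = 67.94702
  Forward, Other: 171×192/604 = 54.35762
  Center, Knee: 189×172/604 = 53.82119
  Center, Ankle: 189×240/604 = 75.09934
  Center, Other: 189×192/604 = 60.07947
Contributions (O − E)²/E:
  (85 − 69.48344)²/69.48344 = 3.4651
  (76 − 96.95364)²/96.95364 = 4.5285
  (83 − 77.56291)²/77.56291 = 0.3811
  (44 − 48.69536)²/48.69536 = 0.4527
  (94 − 67.94702)²/67.94702 = 9.9895
  (33 − 54.35762)²/54.35762 = 8.3916
  (43 − 53.82119)²/53.82119 = 2.1757
  (70 − 75.09934)²/75.09934 = 0.3463
  (76 − 60.07947)²/60.07947 = 4.2188
χ² = 3.4651 + 4.5285 + 0.3811 + 0.4527 + 9.9895 + 8.3916 + 2.1757 + 0.3463 + 4.2188 = 33.949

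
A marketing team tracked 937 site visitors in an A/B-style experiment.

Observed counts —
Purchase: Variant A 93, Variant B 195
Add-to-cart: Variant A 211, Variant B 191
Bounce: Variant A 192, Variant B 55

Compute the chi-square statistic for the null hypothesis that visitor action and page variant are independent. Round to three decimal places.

Row totals: 288, 402, 247. Column totals: 496, 441. Grand total N = 937.
Expected counts (row total × column total / N):
  Purchase, Variant A: 288×496/937 = 152.4525
  Purchase, Variant B: 288×441/937 = 135.5475
  Add-to-cart, Variant A: 402×496/937 = 212.7983
  Add-to-cart, Variant B: 402×441/937 = 189.2017
  Bounce, Variant A: 247×496/937 = 130.7492
  Bounce, Variant B: 247×441/937 = 116.2508
Contributions (O − E)²/E:
  (93 − 152.4525)²/152.4525 = 23.1849
  (195 − 135.5475)²/135.5475 = 26.0765
  (211 − 212.7983)²/212.7983 = 0.0152
  (191 − 189.2017)²/189.2017 = 0.0171
  (192 − 130.7492)²/130.7492 = 28.6936
  (55 − 116.2508)²/116.2508 = 32.2721
χ² = 23.1849 + 26.0765 + 0.0152 + 0.0171 + 28.6936 + 32.2721 = 110.259

110.259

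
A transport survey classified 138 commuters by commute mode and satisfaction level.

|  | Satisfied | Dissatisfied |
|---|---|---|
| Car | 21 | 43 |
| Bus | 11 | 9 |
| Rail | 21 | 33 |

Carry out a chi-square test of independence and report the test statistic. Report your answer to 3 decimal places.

Row totals: 64, 20, 54. Column totals: 53, 85. Grand total N = 138.
Expected counts (row total × column total / N):
  Car, Satisfied: 64×53/138 = 24.5797
  Car, Dissatisfied: 64×85/138 = 39.4203
  Bus, Satisfied: 20×53/138 = 7.6812
  Bus, Dissatisfied: 20×85/138 = 12.3188
  Rail, Satisfied: 54×53/138 = 20.7391
  Rail, Dissatisfied: 54×85/138 = 33.2609
Contributions (O − E)²/E:
  (21 − 24.5797)²/24.5797 = 0.5213
  (43 − 39.4203)²/39.4203 = 0.3251
  (11 − 7.6812)²/7.6812 = 1.4339
  (9 − 12.3188)²/12.3188 = 0.8941
  (21 − 20.7391)²/20.7391 = 0.0033
  (33 − 33.2609)²/33.2609 = 0.0020
χ² = 0.5213 + 0.3251 + 1.4339 + 0.8941 + 0.0033 + 0.0020 = 3.180

3.180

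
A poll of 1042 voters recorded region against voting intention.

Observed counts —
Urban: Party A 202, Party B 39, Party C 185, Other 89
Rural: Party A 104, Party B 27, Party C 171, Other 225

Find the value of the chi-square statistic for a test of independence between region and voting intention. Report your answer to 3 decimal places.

Row totals: 515, 527. Column totals: 306, 66, 356, 314. Grand total N = 1042.
Expected counts (row total × column total / N):
  Urban, Party A: 515×306/1042 = 151.2380
  Urban, Party B: 515×66/1042 = 32.6200
  Urban, Party C: 515×356/1042 = 175.9501
  Urban, Other: 515×314/1042 = 155.1919
  Rural, Party A: 527×306/1042 = 154.7620
  Rural, Party B: 527×66/1042 = 33.3800
  Rural, Party C: 527×356/1042 = 180.0499
  Rural, Other: 527×314/1042 = 158.8081
Contributions (O − E)²/E:
  (202 − 151.2380)²/151.2380 = 17.0379
  (39 − 32.6200)²/32.6200 = 1.2478
  (185 − 175.9501)²/175.9501 = 0.4655
  (89 − 155.1919)²/155.1919 = 28.2319
  (104 − 154.7620)²/154.7620 = 16.6500
  (27 − 33.3800)²/33.3800 = 1.2194
  (171 − 180.0499)²/180.0499 = 0.4549
  (225 − 158.8081)²/158.8081 = 27.5891
χ² = 17.0379 + 1.2478 + 0.4655 + 28.2319 + 16.6500 + 1.2194 + 0.4549 + 27.5891 = 92.897

92.897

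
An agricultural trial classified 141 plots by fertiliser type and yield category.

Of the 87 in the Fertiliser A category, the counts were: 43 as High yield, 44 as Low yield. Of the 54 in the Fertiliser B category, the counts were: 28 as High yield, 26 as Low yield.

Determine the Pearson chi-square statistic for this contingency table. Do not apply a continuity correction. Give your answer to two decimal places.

0.08

Row totals: 87, 54. Column totals: 71, 70. Grand total N = 141.
Expected counts (row total × column total / N):
  Fertiliser A, High yield: 87×71/141 = 43.809
  Fertiliser A, Low yield: 87×70/141 = 43.191
  Fertiliser B, High yield: 54×71/141 = 27.191
  Fertiliser B, Low yield: 54×70/141 = 26.809
Contributions (O − E)²/E:
  (43 − 43.809)²/43.809 = 0.0149
  (44 − 43.191)²/43.191 = 0.0152
  (28 − 27.191)²/27.191 = 0.0241
  (26 − 26.809)²/26.809 = 0.0244
χ² = 0.0149 + 0.0152 + 0.0241 + 0.0244 = 0.08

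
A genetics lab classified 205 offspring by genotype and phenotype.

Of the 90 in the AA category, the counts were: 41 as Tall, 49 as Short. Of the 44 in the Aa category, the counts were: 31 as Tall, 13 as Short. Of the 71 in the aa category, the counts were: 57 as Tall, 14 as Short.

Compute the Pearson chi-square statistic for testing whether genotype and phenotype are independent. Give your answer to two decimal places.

21.88

Row totals: 90, 44, 71. Column totals: 129, 76. Grand total N = 205.
Expected counts (row total × column total / N):
  AA, Tall: 90×129/205 = 56.634
  AA, Short: 90×76/205 = 33.366
  Aa, Tall: 44×129/205 = 27.688
  Aa, Short: 44×76/205 = 16.312
  aa, Tall: 71×129/205 = 44.678
  aa, Short: 71×76/205 = 26.322
Contributions (O − E)²/E:
  (41 − 56.634)²/56.634 = 4.3158
  (49 − 33.366)²/33.366 = 7.3255
  (31 − 27.688)²/27.688 = 0.3962
  (13 − 16.312)²/16.312 = 0.6725
  (57 − 44.678)²/44.678 = 3.3984
  (14 − 26.322)²/26.322 = 5.7682
χ² = 4.3158 + 7.3255 + 0.3962 + 0.6725 + 3.3984 + 5.7682 = 21.88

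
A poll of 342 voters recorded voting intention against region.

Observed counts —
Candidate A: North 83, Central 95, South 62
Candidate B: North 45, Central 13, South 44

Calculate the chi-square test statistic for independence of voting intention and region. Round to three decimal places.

24.980

Row totals: 240, 102. Column totals: 128, 108, 106. Grand total N = 342.
Expected counts (row total × column total / N):
  Candidate A, North: 240×128/342 = 89.8246
  Candidate A, Central: 240×108/342 = 75.7895
  Candidate A, South: 240×106/342 = 74.3860
  Candidate B, North: 102×128/342 = 38.1754
  Candidate B, Central: 102×108/342 = 32.2105
  Candidate B, South: 102×106/342 = 31.6140
Contributions (O − E)²/E:
  (83 − 89.8246)²/89.8246 = 0.5185
  (95 − 75.7895)²/75.7895 = 4.8693
  (62 − 74.3860)²/74.3860 = 2.0624
  (45 − 38.1754)²/38.1754 = 1.2200
  (13 − 32.2105)²/32.2105 = 11.4572
  (44 − 31.6140)²/31.6140 = 4.8527
χ² = 0.5185 + 4.8693 + 2.0624 + 1.2200 + 11.4572 + 4.8527 = 24.980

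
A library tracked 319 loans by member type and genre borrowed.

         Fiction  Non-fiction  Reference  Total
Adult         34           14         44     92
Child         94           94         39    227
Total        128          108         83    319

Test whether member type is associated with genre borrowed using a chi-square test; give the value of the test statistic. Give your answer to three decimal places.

Grand total N = 319.
Expected counts (row total × column total / N):
  Adult, Fiction: 92×128/319 = 36.9154
  Adult, Non-fiction: 92×108/319 = 31.1473
  Adult, Reference: 92×83/319 = 23.9373
  Child, Fiction: 227×128/319 = 91.0846
  Child, Non-fiction: 227×108/319 = 76.8527
  Child, Reference: 227×83/319 = 59.0627
Contributions (O − E)²/E:
  (34 − 36.9154)²/36.9154 = 0.2302
  (14 − 31.1473)²/31.1473 = 9.4400
  (44 − 23.9373)²/23.9373 = 16.8153
  (94 − 91.0846)²/91.0846 = 0.0933
  (94 − 76.8527)²/76.8527 = 3.8259
  (39 − 59.0627)²/59.0627 = 6.8150
χ² = 0.2302 + 9.4400 + 16.8153 + 0.0933 + 3.8259 + 6.8150 = 37.220

37.220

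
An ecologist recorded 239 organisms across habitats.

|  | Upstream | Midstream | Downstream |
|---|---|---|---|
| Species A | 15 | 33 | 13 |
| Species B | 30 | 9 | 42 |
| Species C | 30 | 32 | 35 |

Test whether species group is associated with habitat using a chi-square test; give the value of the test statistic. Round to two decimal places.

Row totals: 61, 81, 97. Column totals: 75, 74, 90. Grand total N = 239.
Expected counts (row total × column total / N):
  Species A, Upstream: 61×75/239 = 19.142
  Species A, Midstream: 61×74/239 = 18.887
  Species A, Downstream: 61×90/239 = 22.971
  Species B, Upstream: 81×75/239 = 25.418
  Species B, Midstream: 81×74/239 = 25.079
  Species B, Downstream: 81×90/239 = 30.502
  Species C, Upstream: 97×75/239 = 30.439
  Species C, Midstream: 97×74/239 = 30.033
  Species C, Downstream: 97×90/239 = 36.527
Contributions (O − E)²/E:
  (15 − 19.142)²/19.142 = 0.8963
  (33 − 18.887)²/18.887 = 10.5457
  (13 − 22.971)²/22.971 = 4.3281
  (30 − 25.418)²/25.418 = 0.8260
  (9 − 25.079)²/25.079 = 10.3088
  (42 − 30.502)²/30.502 = 4.3343
  (30 − 30.439)²/30.439 = 0.0063
  (32 − 30.033)²/30.033 = 0.1288
  (35 − 36.527)²/36.527 = 0.0638
χ² = 0.8963 + 10.5457 + 4.3281 + 0.8260 + 10.3088 + 4.3343 + 0.0063 + 0.1288 + 0.0638 = 31.44

31.44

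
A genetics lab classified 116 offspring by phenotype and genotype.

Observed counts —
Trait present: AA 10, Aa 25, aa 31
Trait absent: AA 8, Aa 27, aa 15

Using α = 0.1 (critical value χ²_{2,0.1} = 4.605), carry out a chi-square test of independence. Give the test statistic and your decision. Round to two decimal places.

3.73; fail to reject H₀

Row totals: 66, 50. Column totals: 18, 52, 46. Grand total N = 116.
Expected counts (row total × column total / N):
  Trait present, AA: 66×18/116 = 10.241
  Trait present, Aa: 66×52/116 = 29.586
  Trait present, aa: 66×46/116 = 26.172
  Trait absent, AA: 50×18/116 = 7.759
  Trait absent, Aa: 50×52/116 = 22.414
  Trait absent, aa: 50×46/116 = 19.828
Contributions (O − E)²/E:
  (10 − 10.241)²/10.241 = 0.0057
  (25 − 29.586)²/29.586 = 0.7109
  (31 − 26.172)²/26.172 = 0.8906
  (8 − 7.759)²/7.759 = 0.0075
  (27 − 22.414)²/22.414 = 0.9383
  (15 − 19.828)²/19.828 = 1.1756
χ² = 0.0057 + 0.7109 + 0.8906 + 0.0075 + 0.9383 + 1.1756 = 3.73
df = (2−1)(3−1) = 2. Since 3.73 < 4.605, fail to reject the null hypothesis of independence at α = 0.1.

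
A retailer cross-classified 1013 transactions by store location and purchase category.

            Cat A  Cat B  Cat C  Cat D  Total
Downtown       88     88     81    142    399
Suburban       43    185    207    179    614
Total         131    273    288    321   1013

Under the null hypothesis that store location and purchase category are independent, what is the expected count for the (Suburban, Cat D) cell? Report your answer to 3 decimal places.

Row total (Suburban) = 614; column total (Cat D) = 321; grand total N = 1013.
Expected count = (row total × column total) / N = 614 × 321 / 1013 = 194.565.

194.565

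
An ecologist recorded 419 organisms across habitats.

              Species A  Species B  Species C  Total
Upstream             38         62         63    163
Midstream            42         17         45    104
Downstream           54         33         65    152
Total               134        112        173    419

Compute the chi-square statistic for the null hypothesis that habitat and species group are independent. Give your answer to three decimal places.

20.601

Grand total N = 419.
Expected counts (row total × column total / N):
  Upstream, Species A: 163×134/419 = 52.1289
  Upstream, Species B: 163×112/419 = 43.5704
  Upstream, Species C: 163×173/419 = 67.3007
  Midstream, Species A: 104×134/419 = 33.2601
  Midstream, Species B: 104×112/419 = 27.7995
  Midstream, Species C: 104×173/419 = 42.9403
  Downstream, Species A: 152×134/419 = 48.6110
  Downstream, Species B: 152×112/419 = 40.6301
  Downstream, Species C: 152×173/419 = 62.7589
Contributions (O − E)²/E:
  (38 − 52.1289)²/52.1289 = 3.8295
  (62 − 43.5704)²/43.5704 = 7.7954
  (63 − 67.3007)²/67.3007 = 0.2748
  (42 − 33.2601)²/33.2601 = 2.2966
  (17 − 27.7995)²/27.7995 = 4.1954
  (45 − 42.9403)²/42.9403 = 0.0988
  (54 − 48.6110)²/48.6110 = 0.5974
  (33 − 40.6301)²/40.6301 = 1.4329
  (65 − 62.7589)²/62.7589 = 0.0800
χ² = 3.8295 + 7.7954 + 0.2748 + 2.2966 + 4.1954 + 0.0988 + 0.5974 + 1.4329 + 0.0800 = 20.601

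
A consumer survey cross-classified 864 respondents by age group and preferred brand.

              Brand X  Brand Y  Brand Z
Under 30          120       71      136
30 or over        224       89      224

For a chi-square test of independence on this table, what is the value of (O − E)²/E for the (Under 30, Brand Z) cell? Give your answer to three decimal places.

0.000

Row total (Under 30) = 327; column total (Brand Z) = 360; N = 864.
Expected count E = 327 × 360 / 864 = 136.2500.
Contribution = (O − E)²/E = (136 − 136.2500)² / 136.2500 = 0.000.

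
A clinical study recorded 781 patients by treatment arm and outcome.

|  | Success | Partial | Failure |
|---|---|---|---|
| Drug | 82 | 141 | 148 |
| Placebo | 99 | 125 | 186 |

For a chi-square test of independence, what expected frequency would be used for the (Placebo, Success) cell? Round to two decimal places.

95.02

Row total (Placebo) = 410; column total (Success) = 181; grand total N = 781.
Expected count = (row total × column total) / N = 410 × 181 / 781 = 95.02.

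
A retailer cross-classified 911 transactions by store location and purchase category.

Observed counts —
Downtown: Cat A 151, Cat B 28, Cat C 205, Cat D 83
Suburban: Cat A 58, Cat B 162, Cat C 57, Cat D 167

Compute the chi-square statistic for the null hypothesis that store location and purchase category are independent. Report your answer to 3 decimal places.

Row totals: 467, 444. Column totals: 209, 190, 262, 250. Grand total N = 911.
Expected counts (row total × column total / N):
  Downtown, Cat A: 467×209/911 = 107.1383
  Downtown, Cat B: 467×190/911 = 97.3985
  Downtown, Cat C: 467×262/911 = 134.3074
  Downtown, Cat D: 467×250/911 = 128.1559
  Suburban, Cat A: 444×209/911 = 101.8617
  Suburban, Cat B: 444×190/911 = 92.6015
  Suburban, Cat C: 444×262/911 = 127.6926
  Suburban, Cat D: 444×250/911 = 121.8441
Contributions (O − E)²/E:
  (151 − 107.1383)²/107.1383 = 17.9567
  (28 − 97.3985)²/97.3985 = 49.4479
  (205 − 134.3074)²/134.3074 = 37.2090
  (83 − 128.1559)²/128.1559 = 15.9107
  (58 − 101.8617)²/101.8617 = 18.8869
  (162 − 92.6015)²/92.6015 = 52.0094
  (57 − 127.6926)²/127.6926 = 39.1365
  (167 − 121.8441)²/121.8441 = 16.7350
χ² = 17.9567 + 49.4479 + 37.2090 + 15.9107 + 18.8869 + 52.0094 + 39.1365 + 16.7350 = 247.292

247.292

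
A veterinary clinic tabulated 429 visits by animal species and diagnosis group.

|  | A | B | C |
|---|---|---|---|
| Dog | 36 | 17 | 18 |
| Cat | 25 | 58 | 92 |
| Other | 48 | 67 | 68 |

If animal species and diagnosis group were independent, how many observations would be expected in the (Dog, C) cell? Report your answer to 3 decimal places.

29.459

Row total (Dog) = 71; column total (C) = 178; grand total N = 429.
Expected count = (row total × column total) / N = 71 × 178 / 429 = 29.459.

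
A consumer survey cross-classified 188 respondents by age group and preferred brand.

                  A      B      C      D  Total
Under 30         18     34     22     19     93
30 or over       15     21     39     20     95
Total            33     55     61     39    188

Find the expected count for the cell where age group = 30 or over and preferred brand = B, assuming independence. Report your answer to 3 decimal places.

27.793

Row total (30 or over) = 95; column total (B) = 55; grand total N = 188.
Expected count = (row total × column total) / N = 95 × 55 / 188 = 27.793.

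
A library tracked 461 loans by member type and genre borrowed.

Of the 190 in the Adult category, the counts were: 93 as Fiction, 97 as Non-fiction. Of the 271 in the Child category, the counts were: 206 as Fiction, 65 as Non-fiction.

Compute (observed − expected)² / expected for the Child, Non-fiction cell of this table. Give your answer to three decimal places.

9.597

Row total (Child) = 271; column total (Non-fiction) = 162; N = 461.
Expected count E = 271 × 162 / 461 = 95.2321.
Contribution = (O − E)²/E = (65 − 95.2321)² / 95.2321 = 9.597.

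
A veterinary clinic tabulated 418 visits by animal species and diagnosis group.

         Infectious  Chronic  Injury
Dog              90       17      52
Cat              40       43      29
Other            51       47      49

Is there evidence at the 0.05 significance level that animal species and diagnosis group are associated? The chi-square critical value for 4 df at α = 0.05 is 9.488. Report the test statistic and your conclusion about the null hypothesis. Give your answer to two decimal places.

Row totals: 159, 112, 147. Column totals: 181, 107, 130. Grand total N = 418.
Expected counts (row total × column total / N):
  Dog, Infectious: 159×181/418 = 68.849
  Dog, Chronic: 159×107/418 = 40.701
  Dog, Injury: 159×130/418 = 49.450
  Cat, Infectious: 112×181/418 = 48.498
  Cat, Chronic: 112×107/418 = 28.670
  Cat, Injury: 112×130/418 = 34.833
  Other, Infectious: 147×181/418 = 63.653
  Other, Chronic: 147×107/418 = 37.629
  Other, Injury: 147×130/418 = 45.718
Contributions (O − E)²/E:
  (90 − 68.849)²/68.849 = 6.4978
  (17 − 40.701)²/40.701 = 13.8016
  (52 − 49.450)²/49.450 = 0.1315
  (40 − 48.498)²/48.498 = 1.4891
  (43 − 28.670)²/28.670 = 7.1625
  (29 − 34.833)²/34.833 = 0.9768
  (51 − 63.653)²/63.653 = 2.5152
  (47 − 37.629)²/37.629 = 2.3337
  (49 − 45.718)²/45.718 = 0.2356
χ² = 6.4978 + 13.8016 + 0.1315 + 1.4891 + 7.1625 + 0.9768 + 2.5152 + 2.3337 + 0.2356 = 35.14
df = (3−1)(3−1) = 4. Since 35.14 > 9.488, reject the null hypothesis of independence at α = 0.05.

35.14; reject H₀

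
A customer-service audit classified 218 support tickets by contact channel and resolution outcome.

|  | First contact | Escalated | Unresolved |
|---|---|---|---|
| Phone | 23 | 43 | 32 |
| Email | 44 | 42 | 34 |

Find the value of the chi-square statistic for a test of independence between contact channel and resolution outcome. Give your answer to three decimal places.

Row totals: 98, 120. Column totals: 67, 85, 66. Grand total N = 218.
Expected counts (row total × column total / N):
  Phone, First contact: 98×67/218 = 30.1193
  Phone, Escalated: 98×85/218 = 38.2110
  Phone, Unresolved: 98×66/218 = 29.6697
  Email, First contact: 120×67/218 = 36.8807
  Email, Escalated: 120×85/218 = 46.7890
  Email, Unresolved: 120×66/218 = 36.3303
Contributions (O − E)²/E:
  (23 − 30.1193)²/30.1193 = 1.6828
  (43 − 38.2110)²/38.2110 = 0.6002
  (32 − 29.6697)²/29.6697 = 0.1830
  (44 − 36.8807)²/36.8807 = 1.3743
  (42 − 46.7890)²/46.7890 = 0.4902
  (34 − 36.3303)²/36.3303 = 0.1495
χ² = 1.6828 + 0.6002 + 0.1830 + 1.3743 + 0.4902 + 0.1495 = 4.480

4.480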